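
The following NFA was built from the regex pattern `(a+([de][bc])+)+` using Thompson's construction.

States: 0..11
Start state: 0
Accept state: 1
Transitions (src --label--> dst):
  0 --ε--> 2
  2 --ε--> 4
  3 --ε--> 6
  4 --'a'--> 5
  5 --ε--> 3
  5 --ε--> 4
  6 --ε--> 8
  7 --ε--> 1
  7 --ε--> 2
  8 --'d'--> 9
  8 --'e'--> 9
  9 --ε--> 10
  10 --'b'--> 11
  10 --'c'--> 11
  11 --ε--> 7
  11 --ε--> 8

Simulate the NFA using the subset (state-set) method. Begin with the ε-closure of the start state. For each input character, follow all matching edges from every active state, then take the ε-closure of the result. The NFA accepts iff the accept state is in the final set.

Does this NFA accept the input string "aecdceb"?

Answer: ACCEPT

Trace:
initial (ε-close {0}): {0,2,4}
'a' @ 1: {3,4,5,6,8}
'e' @ 2: {9,10}
'c' @ 3: {1,2,4,7,8,11}  ✓accept
'd' @ 4: {9,10}
'c' @ 5: {1,2,4,7,8,11}  ✓accept
'e' @ 6: {9,10}
'b' @ 7: {1,2,4,7,8,11}  ✓accept
after full input: {1,2,4,7,8,11}  (accept=1 in)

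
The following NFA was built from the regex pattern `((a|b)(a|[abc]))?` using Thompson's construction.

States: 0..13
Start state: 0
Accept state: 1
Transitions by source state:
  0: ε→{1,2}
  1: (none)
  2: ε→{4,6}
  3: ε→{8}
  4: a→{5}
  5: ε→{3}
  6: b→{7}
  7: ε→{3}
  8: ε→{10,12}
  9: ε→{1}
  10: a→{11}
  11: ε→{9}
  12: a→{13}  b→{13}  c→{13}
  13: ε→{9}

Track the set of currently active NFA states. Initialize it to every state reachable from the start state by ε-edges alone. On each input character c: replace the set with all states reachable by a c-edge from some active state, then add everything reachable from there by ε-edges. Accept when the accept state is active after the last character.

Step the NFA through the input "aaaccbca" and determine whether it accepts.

Answer: REJECT

Derivation:
initial (ε-close {0}): {0,1,2,4,6}
'a' @ 1: {3,5,8,10,12}
'a' @ 2: {1,9,11,13}  ✓accept
'a' @ 3: {}  — dead — no transitions
rest 'ccbca' ignored (set empty)
after full input: {}  (accept=1 not in)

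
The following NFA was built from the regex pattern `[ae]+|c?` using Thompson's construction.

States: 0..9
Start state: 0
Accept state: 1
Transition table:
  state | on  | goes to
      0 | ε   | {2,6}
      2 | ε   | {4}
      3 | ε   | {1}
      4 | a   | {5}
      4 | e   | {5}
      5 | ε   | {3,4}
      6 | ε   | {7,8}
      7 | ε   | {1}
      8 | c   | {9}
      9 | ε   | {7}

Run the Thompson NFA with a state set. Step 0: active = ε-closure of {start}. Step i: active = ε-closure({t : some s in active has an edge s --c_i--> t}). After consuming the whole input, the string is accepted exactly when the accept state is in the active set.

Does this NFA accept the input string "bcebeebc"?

initial (ε-close {0}): {0,1,2,4,6,7,8}
'b' @ 1: {}  — dead — no transitions
rest 'cebeebc' ignored (set empty)
final: {}; accept 1 not in set

Answer: REJECT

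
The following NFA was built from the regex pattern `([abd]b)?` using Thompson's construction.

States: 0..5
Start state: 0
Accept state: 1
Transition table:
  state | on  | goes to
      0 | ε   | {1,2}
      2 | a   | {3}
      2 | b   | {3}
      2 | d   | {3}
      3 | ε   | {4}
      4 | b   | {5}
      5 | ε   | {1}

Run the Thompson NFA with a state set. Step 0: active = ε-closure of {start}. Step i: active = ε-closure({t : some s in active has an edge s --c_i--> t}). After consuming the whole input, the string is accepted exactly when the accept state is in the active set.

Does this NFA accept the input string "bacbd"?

Answer: REJECT

Steps:
initial (ε-close {0}): {0,1,2}
'b' @ 1: {3,4}
'a' @ 2: {}  — dead — no transitions
rest 'cbd' ignored (set empty)
after full input: {}  (accept=1 not in)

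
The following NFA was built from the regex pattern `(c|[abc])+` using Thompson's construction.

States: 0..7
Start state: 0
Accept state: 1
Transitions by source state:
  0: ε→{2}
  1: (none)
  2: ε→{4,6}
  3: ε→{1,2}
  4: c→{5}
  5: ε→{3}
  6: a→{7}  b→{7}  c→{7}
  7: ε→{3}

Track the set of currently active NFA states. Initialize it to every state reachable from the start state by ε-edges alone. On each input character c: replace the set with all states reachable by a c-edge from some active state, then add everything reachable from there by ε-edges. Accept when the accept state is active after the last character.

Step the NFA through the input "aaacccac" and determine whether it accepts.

Answer: ACCEPT

Steps:
S₀ = ε-closure({0}) = {0,2,4,6}
'a' @ 1: {1,2,3,4,6,7}  (accept∈set)
'a' @ 2: {1,2,3,4,6,7}  (accept∈set)
'a' @ 3: {1,2,3,4,6,7}  (accept∈set)
'c' @ 4: {1,2,3,4,5,6,7}  (accept∈set)
'c' @ 5: {1,2,3,4,5,6,7}  (accept∈set)
'c' @ 6: {1,2,3,4,5,6,7}  (accept∈set)
'a' @ 7: {1,2,3,4,6,7}  (accept∈set)
'c' @ 8: {1,2,3,4,5,6,7}  (accept∈set)
end set {1,2,3,4,5,6,7} — state 1 in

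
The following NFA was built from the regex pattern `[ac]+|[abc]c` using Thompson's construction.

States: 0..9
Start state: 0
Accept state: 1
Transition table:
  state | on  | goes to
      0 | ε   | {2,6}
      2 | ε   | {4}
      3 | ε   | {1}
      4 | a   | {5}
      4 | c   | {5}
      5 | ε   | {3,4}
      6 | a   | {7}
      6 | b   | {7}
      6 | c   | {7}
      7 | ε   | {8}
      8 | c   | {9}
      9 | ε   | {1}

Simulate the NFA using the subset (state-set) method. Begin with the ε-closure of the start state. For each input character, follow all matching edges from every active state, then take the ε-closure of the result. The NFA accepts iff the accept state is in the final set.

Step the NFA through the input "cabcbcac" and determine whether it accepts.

Answer: REJECT

Derivation:
initial (ε-close {0}): {0,2,4,6}
'c' @ 1: {1,3,4,5,7,8}  ✓accept
'a' @ 2: {1,3,4,5}  ✓accept
'b' @ 3: {}  — state set empty
rest 'cbcac' ignored (set empty)
end set {} — state 1 not in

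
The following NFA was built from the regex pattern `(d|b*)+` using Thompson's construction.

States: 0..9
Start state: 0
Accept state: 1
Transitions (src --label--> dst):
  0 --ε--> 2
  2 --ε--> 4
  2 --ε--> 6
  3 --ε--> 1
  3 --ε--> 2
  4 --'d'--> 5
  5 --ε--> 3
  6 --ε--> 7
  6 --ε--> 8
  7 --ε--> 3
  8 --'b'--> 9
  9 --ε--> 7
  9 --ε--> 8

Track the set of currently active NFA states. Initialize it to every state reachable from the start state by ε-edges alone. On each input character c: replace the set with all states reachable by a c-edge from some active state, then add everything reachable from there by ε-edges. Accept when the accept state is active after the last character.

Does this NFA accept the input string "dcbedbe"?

Answer: REJECT

Derivation:
initial (ε-close {0}): {0,1,2,3,4,6,7,8}
'd' @ 1: {1,2,3,4,5,6,7,8}  [accepting]
'c' @ 2: {}  — dead — no transitions
rest 'bedbe' ignored (set empty)
end set {} — state 1 not in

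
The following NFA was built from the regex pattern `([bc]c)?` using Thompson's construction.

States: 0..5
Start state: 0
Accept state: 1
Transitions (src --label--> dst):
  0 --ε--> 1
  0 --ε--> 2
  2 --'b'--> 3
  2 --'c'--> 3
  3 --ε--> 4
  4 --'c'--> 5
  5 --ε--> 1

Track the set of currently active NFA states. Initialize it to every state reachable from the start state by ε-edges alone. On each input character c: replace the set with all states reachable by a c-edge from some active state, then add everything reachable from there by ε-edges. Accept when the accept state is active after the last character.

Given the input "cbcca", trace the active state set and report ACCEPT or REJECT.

initial (ε-close {0}): {0,1,2}
'c' @ 1: {3,4}
'b' @ 2: {}  — dead — no transitions
rest 'cca' ignored (set empty)
end set {} — state 1 not in

Answer: REJECT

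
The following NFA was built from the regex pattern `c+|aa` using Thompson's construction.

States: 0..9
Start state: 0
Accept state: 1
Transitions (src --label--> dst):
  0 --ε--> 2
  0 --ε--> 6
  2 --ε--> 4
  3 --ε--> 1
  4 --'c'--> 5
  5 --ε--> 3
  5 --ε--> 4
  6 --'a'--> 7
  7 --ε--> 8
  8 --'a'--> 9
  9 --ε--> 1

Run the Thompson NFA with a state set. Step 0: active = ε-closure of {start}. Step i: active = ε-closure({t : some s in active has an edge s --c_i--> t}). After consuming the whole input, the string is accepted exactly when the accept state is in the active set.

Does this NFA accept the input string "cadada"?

start: ε-closure({0}) = {0,2,4,6}
'c' @ 1: {1,3,4,5}  ✓accept
'a' @ 2: {}  — no active states
rest 'dada' ignored (set empty)
after full input: {}  (accept=1 not in)

Answer: REJECT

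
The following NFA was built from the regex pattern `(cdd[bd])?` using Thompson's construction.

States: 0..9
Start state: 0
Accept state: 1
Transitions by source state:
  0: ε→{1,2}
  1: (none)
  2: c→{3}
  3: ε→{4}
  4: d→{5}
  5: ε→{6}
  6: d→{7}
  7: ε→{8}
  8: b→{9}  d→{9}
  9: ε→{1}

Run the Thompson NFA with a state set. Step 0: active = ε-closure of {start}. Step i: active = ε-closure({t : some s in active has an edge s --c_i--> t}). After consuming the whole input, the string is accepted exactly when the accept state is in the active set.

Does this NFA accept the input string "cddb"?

start: ε-closure({0}) = {0,1,2}
'c' @ 1: {3,4}
'd' @ 2: {5,6}
'd' @ 3: {7,8}
'b' @ 4: {1,9}  ✓accept
end set {1,9} — state 1 in

Answer: ACCEPT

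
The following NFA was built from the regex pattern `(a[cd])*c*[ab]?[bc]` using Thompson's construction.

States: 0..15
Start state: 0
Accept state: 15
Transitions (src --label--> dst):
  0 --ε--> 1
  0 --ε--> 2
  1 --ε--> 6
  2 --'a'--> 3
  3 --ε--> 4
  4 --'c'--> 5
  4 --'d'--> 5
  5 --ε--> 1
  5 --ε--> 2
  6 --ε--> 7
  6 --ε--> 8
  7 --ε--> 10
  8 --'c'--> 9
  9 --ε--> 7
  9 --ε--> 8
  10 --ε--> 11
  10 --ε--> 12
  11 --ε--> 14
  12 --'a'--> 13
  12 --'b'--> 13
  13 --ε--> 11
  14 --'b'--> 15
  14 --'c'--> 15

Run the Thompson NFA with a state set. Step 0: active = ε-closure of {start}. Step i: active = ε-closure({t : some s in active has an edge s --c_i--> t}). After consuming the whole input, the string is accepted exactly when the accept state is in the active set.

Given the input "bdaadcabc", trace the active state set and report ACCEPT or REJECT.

Answer: REJECT

Trace:
S₀ = ε-closure({0}) = {0,1,2,6,7,8,10,11,12,14}
'b' @ 1: {11,13,14,15}  [accepting]
'd' @ 2: {}  — dead — no transitions
rest 'aadcabc' ignored (set empty)
final: {}; accept 15 not in set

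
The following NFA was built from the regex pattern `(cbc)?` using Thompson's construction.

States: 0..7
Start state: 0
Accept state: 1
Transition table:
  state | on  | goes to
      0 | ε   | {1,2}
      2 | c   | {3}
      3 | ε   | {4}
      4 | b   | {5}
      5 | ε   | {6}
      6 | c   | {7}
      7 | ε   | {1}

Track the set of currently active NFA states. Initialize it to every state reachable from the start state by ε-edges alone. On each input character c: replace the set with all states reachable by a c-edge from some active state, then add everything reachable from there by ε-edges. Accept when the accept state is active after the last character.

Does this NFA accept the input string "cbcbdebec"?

initial (ε-close {0}): {0,1,2}
'c' @ 1: {3,4}
'b' @ 2: {5,6}
'c' @ 3: {1,7}  ✓accept
'b' @ 4: {}  — dead — no transitions
rest 'debec' ignored (set empty)
end set {} — state 1 not in

Answer: REJECT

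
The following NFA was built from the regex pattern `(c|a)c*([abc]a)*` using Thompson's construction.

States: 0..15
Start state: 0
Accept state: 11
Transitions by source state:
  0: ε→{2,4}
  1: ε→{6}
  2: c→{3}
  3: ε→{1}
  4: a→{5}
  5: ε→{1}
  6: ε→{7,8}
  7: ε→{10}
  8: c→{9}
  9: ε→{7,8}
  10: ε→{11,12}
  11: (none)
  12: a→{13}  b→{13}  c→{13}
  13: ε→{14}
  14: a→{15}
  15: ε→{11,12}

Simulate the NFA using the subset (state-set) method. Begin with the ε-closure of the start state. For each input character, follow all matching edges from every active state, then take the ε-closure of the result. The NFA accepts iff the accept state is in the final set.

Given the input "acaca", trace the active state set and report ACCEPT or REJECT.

Answer: ACCEPT

Trace:
initial (ε-close {0}): {0,2,4}
'a' @ 1: {1,5,6,7,8,10,11,12}  [accepting]
'c' @ 2: {7,8,9,10,11,12,13,14}  [accepting]
'a' @ 3: {11,12,13,14,15}  [accepting]
'c' @ 4: {13,14}
'a' @ 5: {11,12,15}  [accepting]
final: {11,12,15}; accept 11 in set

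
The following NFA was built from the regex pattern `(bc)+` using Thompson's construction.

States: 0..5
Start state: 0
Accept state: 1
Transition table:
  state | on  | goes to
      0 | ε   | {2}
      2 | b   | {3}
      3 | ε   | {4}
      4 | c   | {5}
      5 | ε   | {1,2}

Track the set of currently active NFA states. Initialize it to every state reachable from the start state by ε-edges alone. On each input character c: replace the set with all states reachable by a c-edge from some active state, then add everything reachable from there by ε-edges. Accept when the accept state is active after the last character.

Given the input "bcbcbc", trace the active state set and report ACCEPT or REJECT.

S₀ = ε-closure({0}) = {0,2}
'b' @ 1: {3,4}
'c' @ 2: {1,2,5}  ✓accept
'b' @ 3: {3,4}
'c' @ 4: {1,2,5}  ✓accept
'b' @ 5: {3,4}
'c' @ 6: {1,2,5}  ✓accept
after full input: {1,2,5}  (accept=1 in)

Answer: ACCEPT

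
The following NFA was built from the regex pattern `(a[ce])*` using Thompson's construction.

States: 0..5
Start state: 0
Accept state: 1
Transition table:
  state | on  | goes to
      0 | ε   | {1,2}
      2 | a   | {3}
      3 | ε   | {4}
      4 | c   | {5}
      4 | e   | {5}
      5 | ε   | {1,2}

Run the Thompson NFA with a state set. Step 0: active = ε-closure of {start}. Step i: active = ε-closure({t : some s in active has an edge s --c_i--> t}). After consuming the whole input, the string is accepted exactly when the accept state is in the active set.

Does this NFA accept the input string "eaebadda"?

Answer: REJECT

Steps:
initial (ε-close {0}): {0,1,2}
'e' @ 1: {}  — state set empty
rest 'aebadda' ignored (set empty)
final: {}; accept 1 not in set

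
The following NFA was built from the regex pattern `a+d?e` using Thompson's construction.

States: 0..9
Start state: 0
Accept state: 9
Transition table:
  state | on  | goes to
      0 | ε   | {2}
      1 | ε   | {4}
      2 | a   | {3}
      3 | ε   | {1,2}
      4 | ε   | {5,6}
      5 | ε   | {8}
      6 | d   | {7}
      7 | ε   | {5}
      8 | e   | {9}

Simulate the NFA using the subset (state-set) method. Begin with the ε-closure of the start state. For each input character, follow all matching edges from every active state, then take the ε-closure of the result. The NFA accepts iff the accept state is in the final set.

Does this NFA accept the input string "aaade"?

Answer: ACCEPT

Derivation:
S₀ = ε-closure({0}) = {0,2}
'a' @ 1: {1,2,3,4,5,6,8}
'a' @ 2: {1,2,3,4,5,6,8}
'a' @ 3: {1,2,3,4,5,6,8}
'd' @ 4: {5,7,8}
'e' @ 5: {9}  ✓accept
after full input: {9}  (accept=9 in)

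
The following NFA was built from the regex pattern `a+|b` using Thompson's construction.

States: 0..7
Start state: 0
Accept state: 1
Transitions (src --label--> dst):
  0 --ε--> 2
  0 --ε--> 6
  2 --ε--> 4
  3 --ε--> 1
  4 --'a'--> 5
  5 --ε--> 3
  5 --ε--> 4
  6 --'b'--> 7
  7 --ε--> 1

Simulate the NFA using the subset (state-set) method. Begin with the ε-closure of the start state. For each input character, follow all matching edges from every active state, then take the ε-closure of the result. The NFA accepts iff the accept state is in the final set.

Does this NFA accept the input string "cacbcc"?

start: ε-closure({0}) = {0,2,4,6}
'c' @ 1: {}  — state set empty
rest 'acbcc' ignored (set empty)
end set {} — state 1 not in

Answer: REJECT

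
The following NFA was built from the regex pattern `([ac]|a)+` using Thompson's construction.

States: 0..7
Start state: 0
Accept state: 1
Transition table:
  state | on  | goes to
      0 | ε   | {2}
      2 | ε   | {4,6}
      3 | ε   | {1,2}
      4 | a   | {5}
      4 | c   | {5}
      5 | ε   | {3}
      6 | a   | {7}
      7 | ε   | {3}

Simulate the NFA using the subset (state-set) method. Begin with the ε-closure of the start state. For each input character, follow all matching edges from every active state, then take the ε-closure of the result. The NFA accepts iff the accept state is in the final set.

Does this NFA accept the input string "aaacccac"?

Answer: ACCEPT

Steps:
S₀ = ε-closure({0}) = {0,2,4,6}
'a' @ 1: {1,2,3,4,5,6,7}  ✓accept
'a' @ 2: {1,2,3,4,5,6,7}  ✓accept
'a' @ 3: {1,2,3,4,5,6,7}  ✓accept
'c' @ 4: {1,2,3,4,5,6}  ✓accept
'c' @ 5: {1,2,3,4,5,6}  ✓accept
'c' @ 6: {1,2,3,4,5,6}  ✓accept
'a' @ 7: {1,2,3,4,5,6,7}  ✓accept
'c' @ 8: {1,2,3,4,5,6}  ✓accept
final: {1,2,3,4,5,6}; accept 1 in set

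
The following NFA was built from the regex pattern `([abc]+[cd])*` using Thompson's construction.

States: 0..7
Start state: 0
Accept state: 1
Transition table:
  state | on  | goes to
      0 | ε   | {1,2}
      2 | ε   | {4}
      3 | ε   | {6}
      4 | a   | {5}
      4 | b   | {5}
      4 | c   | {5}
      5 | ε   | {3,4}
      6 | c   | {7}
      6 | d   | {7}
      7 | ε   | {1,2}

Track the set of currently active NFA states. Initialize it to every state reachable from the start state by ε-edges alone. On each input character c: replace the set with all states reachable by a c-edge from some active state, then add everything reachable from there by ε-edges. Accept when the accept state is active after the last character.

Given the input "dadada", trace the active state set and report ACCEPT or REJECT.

start: ε-closure({0}) = {0,1,2,4}
'd' @ 1: {}  — state set empty
rest 'adada' ignored (set empty)
final: {}; accept 1 not in set

Answer: REJECT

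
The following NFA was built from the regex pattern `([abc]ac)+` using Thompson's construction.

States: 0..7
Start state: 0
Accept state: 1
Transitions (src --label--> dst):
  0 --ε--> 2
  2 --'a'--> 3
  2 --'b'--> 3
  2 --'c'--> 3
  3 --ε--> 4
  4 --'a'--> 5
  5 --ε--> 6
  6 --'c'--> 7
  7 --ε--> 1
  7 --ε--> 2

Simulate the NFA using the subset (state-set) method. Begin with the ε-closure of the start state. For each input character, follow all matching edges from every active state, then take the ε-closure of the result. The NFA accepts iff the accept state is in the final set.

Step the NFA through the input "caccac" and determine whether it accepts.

Answer: ACCEPT

Steps:
start: ε-closure({0}) = {0,2}
'c' @ 1: {3,4}
'a' @ 2: {5,6}
'c' @ 3: {1,2,7}  (accept∈set)
'c' @ 4: {3,4}
'a' @ 5: {5,6}
'c' @ 6: {1,2,7}  (accept∈set)
end set {1,2,7} — state 1 in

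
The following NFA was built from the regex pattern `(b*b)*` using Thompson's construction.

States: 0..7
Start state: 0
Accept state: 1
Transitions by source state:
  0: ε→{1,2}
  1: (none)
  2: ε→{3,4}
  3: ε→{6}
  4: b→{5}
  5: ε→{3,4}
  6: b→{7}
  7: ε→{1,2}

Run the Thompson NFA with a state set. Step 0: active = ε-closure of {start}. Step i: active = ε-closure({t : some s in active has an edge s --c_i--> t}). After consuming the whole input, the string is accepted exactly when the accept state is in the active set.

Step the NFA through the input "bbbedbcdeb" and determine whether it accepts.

initial (ε-close {0}): {0,1,2,3,4,6}
'b' @ 1: {1,2,3,4,5,6,7}  [accepting]
'b' @ 2: {1,2,3,4,5,6,7}  [accepting]
'b' @ 3: {1,2,3,4,5,6,7}  [accepting]
'e' @ 4: {}  — dead — no transitions
rest 'dbcdeb' ignored (set empty)
final: {}; accept 1 not in set

Answer: REJECT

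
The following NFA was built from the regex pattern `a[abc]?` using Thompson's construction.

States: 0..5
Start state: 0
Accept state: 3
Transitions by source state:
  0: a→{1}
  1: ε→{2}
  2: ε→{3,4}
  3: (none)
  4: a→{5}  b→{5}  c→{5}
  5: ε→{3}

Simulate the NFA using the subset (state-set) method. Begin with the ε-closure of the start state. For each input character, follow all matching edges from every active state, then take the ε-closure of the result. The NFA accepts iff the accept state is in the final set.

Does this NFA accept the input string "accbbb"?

S₀ = ε-closure({0}) = {0}
'a' @ 1: {1,2,3,4}  (accept∈set)
'c' @ 2: {3,5}  (accept∈set)
'c' @ 3: {}  — state set empty
rest 'bbb' ignored (set empty)
final: {}; accept 3 not in set

Answer: REJECT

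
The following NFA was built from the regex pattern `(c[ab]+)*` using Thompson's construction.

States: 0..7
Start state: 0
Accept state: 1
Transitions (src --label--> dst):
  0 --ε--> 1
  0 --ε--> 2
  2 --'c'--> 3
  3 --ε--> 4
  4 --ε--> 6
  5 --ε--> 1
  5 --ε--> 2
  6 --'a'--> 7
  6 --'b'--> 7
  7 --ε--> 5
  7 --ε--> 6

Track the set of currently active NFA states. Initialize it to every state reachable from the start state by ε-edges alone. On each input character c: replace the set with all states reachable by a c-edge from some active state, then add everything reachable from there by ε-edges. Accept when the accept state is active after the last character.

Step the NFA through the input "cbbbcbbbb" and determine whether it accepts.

start: ε-closure({0}) = {0,1,2}
'c' @ 1: {3,4,6}
'b' @ 2: {1,2,5,6,7}  [accepting]
'b' @ 3: {1,2,5,6,7}  [accepting]
'b' @ 4: {1,2,5,6,7}  [accepting]
'c' @ 5: {3,4,6}
'b' @ 6: {1,2,5,6,7}  [accepting]
'b' @ 7: {1,2,5,6,7}  [accepting]
'b' @ 8: {1,2,5,6,7}  [accepting]
'b' @ 9: {1,2,5,6,7}  [accepting]
final: {1,2,5,6,7}; accept 1 in set

Answer: ACCEPT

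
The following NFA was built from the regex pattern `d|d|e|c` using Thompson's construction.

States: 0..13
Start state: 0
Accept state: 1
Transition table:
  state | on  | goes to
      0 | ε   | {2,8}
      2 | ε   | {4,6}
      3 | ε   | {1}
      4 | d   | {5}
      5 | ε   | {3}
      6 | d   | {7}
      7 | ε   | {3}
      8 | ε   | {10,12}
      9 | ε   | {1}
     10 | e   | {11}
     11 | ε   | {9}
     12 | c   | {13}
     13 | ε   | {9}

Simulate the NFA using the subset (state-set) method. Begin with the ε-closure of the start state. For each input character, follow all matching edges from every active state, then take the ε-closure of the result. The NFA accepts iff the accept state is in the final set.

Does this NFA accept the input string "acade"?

Answer: REJECT

Trace:
initial (ε-close {0}): {0,2,4,6,8,10,12}
'a' @ 1: {}  — no active states
rest 'cade' ignored (set empty)
final: {}; accept 1 not in set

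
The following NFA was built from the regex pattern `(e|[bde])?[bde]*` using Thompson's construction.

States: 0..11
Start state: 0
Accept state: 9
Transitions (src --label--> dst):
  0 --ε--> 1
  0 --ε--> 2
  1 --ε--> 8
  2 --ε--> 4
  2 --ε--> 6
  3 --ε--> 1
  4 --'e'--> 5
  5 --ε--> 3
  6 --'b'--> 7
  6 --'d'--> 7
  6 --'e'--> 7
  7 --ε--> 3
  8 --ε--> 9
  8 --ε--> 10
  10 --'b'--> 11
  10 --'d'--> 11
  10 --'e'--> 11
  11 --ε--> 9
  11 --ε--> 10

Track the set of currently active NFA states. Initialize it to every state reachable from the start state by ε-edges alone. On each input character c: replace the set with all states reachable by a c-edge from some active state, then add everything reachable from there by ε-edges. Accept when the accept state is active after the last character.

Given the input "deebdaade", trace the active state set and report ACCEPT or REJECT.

Answer: REJECT

Steps:
start: ε-closure({0}) = {0,1,2,4,6,8,9,10}
'd' @ 1: {1,3,7,8,9,10,11}  (accept∈set)
'e' @ 2: {9,10,11}  (accept∈set)
'e' @ 3: {9,10,11}  (accept∈set)
'b' @ 4: {9,10,11}  (accept∈set)
'd' @ 5: {9,10,11}  (accept∈set)
'a' @ 6: {}  — state set empty
rest 'ade' ignored (set empty)
final: {}; accept 9 not in set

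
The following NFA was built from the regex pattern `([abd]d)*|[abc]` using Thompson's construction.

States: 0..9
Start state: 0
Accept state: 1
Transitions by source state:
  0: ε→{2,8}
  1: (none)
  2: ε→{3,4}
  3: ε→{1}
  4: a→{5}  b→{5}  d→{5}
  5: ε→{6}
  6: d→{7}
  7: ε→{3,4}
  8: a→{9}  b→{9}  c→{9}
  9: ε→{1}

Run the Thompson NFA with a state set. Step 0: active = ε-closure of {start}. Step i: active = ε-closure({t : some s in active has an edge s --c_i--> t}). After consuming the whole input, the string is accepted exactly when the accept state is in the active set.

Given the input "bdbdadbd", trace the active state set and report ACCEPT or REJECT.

start: ε-closure({0}) = {0,1,2,3,4,8}
'b' @ 1: {1,5,6,9}  ✓accept
'd' @ 2: {1,3,4,7}  ✓accept
'b' @ 3: {5,6}
'd' @ 4: {1,3,4,7}  ✓accept
'a' @ 5: {5,6}
'd' @ 6: {1,3,4,7}  ✓accept
'b' @ 7: {5,6}
'd' @ 8: {1,3,4,7}  ✓accept
end set {1,3,4,7} — state 1 in

Answer: ACCEPT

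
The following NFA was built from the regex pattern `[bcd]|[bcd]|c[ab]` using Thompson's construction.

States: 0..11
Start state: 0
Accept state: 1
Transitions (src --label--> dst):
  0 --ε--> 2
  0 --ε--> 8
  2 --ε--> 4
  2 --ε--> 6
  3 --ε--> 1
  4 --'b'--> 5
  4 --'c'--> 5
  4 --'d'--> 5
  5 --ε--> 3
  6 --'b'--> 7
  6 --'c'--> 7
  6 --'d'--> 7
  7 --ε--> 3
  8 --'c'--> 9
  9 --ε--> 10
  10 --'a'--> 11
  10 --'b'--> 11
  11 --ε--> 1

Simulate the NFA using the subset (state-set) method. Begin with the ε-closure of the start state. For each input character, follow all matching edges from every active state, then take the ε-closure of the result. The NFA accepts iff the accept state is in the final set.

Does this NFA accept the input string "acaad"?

Answer: REJECT

Trace:
initial (ε-close {0}): {0,2,4,6,8}
'a' @ 1: {}  — state set empty
rest 'caad' ignored (set empty)
final: {}; accept 1 not in set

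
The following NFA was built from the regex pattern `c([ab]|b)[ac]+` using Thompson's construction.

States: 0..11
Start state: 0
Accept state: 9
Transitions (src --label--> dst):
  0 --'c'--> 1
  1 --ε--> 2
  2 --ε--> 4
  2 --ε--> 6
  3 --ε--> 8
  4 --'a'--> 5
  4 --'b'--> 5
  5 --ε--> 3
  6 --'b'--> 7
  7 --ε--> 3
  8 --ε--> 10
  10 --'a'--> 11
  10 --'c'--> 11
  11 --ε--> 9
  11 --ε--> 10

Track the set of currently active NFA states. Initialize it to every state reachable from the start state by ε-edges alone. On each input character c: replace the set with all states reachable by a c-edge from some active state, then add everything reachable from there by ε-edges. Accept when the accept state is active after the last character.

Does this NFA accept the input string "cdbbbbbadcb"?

S₀ = ε-closure({0}) = {0}
'c' @ 1: {1,2,4,6}
'd' @ 2: {}  — no active states
rest 'bbbbbadcb' ignored (set empty)
final: {}; accept 9 not in set

Answer: REJECT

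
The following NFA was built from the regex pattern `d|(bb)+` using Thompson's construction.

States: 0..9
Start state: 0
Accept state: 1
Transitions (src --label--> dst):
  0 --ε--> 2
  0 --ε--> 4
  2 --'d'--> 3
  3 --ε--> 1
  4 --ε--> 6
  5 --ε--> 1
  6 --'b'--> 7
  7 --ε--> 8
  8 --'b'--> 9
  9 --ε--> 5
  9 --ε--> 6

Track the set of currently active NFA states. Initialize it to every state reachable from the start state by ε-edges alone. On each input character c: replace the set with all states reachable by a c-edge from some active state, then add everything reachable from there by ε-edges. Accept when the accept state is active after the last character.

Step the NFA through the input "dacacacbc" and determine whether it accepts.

Answer: REJECT

Steps:
start: ε-closure({0}) = {0,2,4,6}
'd' @ 1: {1,3}  ✓accept
'a' @ 2: {}  — dead — no transitions
rest 'cacacbc' ignored (set empty)
final: {}; accept 1 not in set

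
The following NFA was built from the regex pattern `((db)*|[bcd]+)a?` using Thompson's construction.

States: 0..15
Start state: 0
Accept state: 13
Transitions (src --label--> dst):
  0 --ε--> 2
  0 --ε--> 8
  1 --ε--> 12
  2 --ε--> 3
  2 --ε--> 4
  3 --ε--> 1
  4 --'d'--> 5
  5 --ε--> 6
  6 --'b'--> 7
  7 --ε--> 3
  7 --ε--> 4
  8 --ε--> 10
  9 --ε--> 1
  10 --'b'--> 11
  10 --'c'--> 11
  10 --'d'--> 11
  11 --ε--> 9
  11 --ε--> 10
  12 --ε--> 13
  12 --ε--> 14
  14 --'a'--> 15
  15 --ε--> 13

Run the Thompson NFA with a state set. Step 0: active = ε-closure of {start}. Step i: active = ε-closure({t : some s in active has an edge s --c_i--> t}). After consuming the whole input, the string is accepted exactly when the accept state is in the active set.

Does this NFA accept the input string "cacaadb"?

start: ε-closure({0}) = {0,1,2,3,4,8,10,12,13,14}
'c' @ 1: {1,9,10,11,12,13,14}  ✓accept
'a' @ 2: {13,15}  ✓accept
'c' @ 3: {}  — no active states
rest 'aadb' ignored (set empty)
after full input: {}  (accept=13 not in)

Answer: REJECT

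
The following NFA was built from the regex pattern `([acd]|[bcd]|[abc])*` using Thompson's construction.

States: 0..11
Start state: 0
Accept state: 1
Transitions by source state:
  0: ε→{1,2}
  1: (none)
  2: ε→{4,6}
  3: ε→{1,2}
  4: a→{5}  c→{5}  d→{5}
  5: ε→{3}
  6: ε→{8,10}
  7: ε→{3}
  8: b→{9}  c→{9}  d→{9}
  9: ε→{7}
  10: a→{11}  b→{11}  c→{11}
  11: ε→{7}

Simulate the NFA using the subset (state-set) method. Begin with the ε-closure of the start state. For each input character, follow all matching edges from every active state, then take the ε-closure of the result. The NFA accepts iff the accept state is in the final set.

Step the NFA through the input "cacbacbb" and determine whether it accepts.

Answer: ACCEPT

Derivation:
start: ε-closure({0}) = {0,1,2,4,6,8,10}
'c' @ 1: {1,2,3,4,5,6,7,8,9,10,11}  [accepting]
'a' @ 2: {1,2,3,4,5,6,7,8,10,11}  [accepting]
'c' @ 3: {1,2,3,4,5,6,7,8,9,10,11}  [accepting]
'b' @ 4: {1,2,3,4,6,7,8,9,10,11}  [accepting]
'a' @ 5: {1,2,3,4,5,6,7,8,10,11}  [accepting]
'c' @ 6: {1,2,3,4,5,6,7,8,9,10,11}  [accepting]
'b' @ 7: {1,2,3,4,6,7,8,9,10,11}  [accepting]
'b' @ 8: {1,2,3,4,6,7,8,9,10,11}  [accepting]
after full input: {1,2,3,4,6,7,8,9,10,11}  (accept=1 in)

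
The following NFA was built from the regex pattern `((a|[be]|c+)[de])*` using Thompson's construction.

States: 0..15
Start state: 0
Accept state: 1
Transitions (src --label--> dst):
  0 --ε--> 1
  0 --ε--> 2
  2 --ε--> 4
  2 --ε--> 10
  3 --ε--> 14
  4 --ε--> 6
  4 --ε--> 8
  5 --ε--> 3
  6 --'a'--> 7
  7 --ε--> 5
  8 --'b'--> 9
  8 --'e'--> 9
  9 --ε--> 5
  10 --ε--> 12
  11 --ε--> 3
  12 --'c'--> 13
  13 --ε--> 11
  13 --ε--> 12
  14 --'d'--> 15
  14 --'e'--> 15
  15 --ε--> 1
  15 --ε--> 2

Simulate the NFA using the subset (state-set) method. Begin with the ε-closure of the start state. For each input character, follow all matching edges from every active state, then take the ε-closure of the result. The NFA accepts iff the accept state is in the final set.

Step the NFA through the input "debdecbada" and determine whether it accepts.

S₀ = ε-closure({0}) = {0,1,2,4,6,8,10,12}
'd' @ 1: {}  — dead — no transitions
rest 'ebdecbada' ignored (set empty)
end set {} — state 1 not in

Answer: REJECT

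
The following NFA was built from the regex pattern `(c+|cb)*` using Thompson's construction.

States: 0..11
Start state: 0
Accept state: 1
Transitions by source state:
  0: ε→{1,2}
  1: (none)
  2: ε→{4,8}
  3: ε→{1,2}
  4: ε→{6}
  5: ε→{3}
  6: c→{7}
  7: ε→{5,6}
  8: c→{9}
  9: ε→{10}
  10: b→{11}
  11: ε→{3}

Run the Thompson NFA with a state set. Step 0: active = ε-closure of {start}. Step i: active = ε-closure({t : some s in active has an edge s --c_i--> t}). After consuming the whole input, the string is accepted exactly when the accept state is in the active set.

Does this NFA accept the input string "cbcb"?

Answer: ACCEPT

Trace:
start: ε-closure({0}) = {0,1,2,4,6,8}
'c' @ 1: {1,2,3,4,5,6,7,8,9,10}  ✓accept
'b' @ 2: {1,2,3,4,6,8,11}  ✓accept
'c' @ 3: {1,2,3,4,5,6,7,8,9,10}  ✓accept
'b' @ 4: {1,2,3,4,6,8,11}  ✓accept
end set {1,2,3,4,6,8,11} — state 1 in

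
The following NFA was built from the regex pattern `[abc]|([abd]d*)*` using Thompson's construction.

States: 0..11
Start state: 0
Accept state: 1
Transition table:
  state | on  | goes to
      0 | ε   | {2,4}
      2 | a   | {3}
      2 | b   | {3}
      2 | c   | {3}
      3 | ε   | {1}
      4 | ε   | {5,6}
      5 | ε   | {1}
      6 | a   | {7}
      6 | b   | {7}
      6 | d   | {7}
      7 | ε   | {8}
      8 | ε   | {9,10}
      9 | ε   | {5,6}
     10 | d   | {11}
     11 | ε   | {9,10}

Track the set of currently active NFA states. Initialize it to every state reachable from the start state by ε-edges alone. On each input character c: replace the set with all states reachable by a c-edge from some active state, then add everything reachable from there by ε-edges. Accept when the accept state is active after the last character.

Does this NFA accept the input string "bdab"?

Answer: ACCEPT

Trace:
start: ε-closure({0}) = {0,1,2,4,5,6}
'b' @ 1: {1,3,5,6,7,8,9,10}  (accept∈set)
'd' @ 2: {1,5,6,7,8,9,10,11}  (accept∈set)
'a' @ 3: {1,5,6,7,8,9,10}  (accept∈set)
'b' @ 4: {1,5,6,7,8,9,10}  (accept∈set)
final: {1,5,6,7,8,9,10}; accept 1 in set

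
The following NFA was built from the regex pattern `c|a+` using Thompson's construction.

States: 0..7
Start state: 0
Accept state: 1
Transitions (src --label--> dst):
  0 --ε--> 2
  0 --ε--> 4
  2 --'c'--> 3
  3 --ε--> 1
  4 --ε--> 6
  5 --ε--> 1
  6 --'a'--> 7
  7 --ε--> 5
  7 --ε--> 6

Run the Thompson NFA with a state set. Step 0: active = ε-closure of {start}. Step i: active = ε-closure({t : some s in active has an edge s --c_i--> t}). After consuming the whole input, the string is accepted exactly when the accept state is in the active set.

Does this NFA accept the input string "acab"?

S₀ = ε-closure({0}) = {0,2,4,6}
'a' @ 1: {1,5,6,7}  ✓accept
'c' @ 2: {}  — dead — no transitions
rest 'ab' ignored (set empty)
final: {}; accept 1 not in set

Answer: REJECT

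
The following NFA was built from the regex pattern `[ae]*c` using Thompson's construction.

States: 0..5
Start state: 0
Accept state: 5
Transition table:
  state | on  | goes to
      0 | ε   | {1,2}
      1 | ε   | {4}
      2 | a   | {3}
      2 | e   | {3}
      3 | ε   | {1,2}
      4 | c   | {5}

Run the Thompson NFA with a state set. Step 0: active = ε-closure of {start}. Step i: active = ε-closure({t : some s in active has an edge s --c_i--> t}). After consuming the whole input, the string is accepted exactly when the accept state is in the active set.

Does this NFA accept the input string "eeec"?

Answer: ACCEPT

Trace:
start: ε-closure({0}) = {0,1,2,4}
'e' @ 1: {1,2,3,4}
'e' @ 2: {1,2,3,4}
'e' @ 3: {1,2,3,4}
'c' @ 4: {5}  ✓accept
after full input: {5}  (accept=5 in)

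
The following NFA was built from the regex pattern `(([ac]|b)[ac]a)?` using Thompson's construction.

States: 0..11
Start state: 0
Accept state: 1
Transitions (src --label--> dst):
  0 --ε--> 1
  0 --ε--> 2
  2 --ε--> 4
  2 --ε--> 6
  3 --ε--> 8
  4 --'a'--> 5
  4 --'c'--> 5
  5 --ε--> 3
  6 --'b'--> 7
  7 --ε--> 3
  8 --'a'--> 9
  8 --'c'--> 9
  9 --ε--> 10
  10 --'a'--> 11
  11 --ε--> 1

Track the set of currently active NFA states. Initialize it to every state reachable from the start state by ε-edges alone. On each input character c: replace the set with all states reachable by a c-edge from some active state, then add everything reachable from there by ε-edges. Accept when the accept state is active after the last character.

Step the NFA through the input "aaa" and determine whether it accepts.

S₀ = ε-closure({0}) = {0,1,2,4,6}
'a' @ 1: {3,5,8}
'a' @ 2: {9,10}
'a' @ 3: {1,11}  ✓accept
end set {1,11} — state 1 in

Answer: ACCEPT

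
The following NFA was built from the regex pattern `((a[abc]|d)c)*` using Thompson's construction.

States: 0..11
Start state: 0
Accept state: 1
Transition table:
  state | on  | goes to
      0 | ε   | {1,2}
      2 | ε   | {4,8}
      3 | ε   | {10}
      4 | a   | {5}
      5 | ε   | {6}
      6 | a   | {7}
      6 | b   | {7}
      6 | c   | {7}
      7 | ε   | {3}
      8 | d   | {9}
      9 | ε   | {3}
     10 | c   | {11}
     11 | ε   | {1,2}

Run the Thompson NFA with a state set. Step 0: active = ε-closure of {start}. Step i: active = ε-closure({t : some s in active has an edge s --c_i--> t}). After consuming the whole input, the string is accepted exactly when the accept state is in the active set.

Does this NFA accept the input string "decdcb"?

start: ε-closure({0}) = {0,1,2,4,8}
'd' @ 1: {3,9,10}
'e' @ 2: {}  — dead — no transitions
rest 'cdcb' ignored (set empty)
end set {} — state 1 not in

Answer: REJECT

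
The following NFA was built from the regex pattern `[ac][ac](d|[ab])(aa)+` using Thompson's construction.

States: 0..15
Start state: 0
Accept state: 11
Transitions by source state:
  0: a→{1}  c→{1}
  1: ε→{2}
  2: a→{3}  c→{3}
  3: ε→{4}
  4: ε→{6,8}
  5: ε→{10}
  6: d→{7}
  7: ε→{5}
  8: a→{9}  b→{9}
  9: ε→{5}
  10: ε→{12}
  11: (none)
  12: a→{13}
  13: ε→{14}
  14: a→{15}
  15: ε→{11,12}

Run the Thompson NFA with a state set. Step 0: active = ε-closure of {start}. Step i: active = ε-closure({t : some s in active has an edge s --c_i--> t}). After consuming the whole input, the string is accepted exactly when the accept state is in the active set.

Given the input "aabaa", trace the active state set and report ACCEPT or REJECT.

Answer: ACCEPT

Derivation:
initial (ε-close {0}): {0}
'a' @ 1: {1,2}
'a' @ 2: {3,4,6,8}
'b' @ 3: {5,9,10,12}
'a' @ 4: {13,14}
'a' @ 5: {11,12,15}  ✓accept
end set {11,12,15} — state 11 in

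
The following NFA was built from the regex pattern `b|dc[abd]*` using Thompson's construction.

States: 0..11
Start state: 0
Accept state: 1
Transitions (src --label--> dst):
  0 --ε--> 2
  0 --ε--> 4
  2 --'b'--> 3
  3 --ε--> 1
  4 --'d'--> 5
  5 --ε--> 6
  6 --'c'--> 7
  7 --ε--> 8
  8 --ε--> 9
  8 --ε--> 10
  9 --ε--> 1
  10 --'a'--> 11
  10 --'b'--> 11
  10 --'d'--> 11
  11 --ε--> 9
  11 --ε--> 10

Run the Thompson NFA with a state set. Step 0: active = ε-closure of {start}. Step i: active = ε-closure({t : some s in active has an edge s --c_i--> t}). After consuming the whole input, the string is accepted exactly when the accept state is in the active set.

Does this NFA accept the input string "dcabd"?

Answer: ACCEPT

Steps:
S₀ = ε-closure({0}) = {0,2,4}
'd' @ 1: {5,6}
'c' @ 2: {1,7,8,9,10}  (accept∈set)
'a' @ 3: {1,9,10,11}  (accept∈set)
'b' @ 4: {1,9,10,11}  (accept∈set)
'd' @ 5: {1,9,10,11}  (accept∈set)
final: {1,9,10,11}; accept 1 in set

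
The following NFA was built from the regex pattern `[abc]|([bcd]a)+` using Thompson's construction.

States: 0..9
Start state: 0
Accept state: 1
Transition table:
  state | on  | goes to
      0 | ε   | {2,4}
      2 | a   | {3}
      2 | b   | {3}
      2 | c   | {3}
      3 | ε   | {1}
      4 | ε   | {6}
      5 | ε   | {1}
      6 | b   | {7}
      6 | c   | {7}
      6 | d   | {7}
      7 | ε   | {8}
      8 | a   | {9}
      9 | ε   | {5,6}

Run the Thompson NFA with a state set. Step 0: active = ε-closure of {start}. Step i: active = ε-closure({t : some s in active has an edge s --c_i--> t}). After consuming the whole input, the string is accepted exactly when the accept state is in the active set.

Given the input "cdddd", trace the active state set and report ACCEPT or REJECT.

Answer: REJECT

Derivation:
S₀ = ε-closure({0}) = {0,2,4,6}
'c' @ 1: {1,3,7,8}  ✓accept
'd' @ 2: {}  — dead — no transitions
rest 'ddd' ignored (set empty)
final: {}; accept 1 not in set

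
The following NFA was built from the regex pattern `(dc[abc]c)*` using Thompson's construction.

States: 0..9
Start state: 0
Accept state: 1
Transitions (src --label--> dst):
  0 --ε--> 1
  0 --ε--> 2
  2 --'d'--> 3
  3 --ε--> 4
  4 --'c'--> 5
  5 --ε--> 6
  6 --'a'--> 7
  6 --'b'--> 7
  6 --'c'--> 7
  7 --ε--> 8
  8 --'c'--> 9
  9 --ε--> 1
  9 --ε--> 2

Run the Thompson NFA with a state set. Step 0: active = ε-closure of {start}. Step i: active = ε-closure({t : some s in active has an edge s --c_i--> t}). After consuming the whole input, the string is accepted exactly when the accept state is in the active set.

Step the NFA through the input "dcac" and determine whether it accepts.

initial (ε-close {0}): {0,1,2}
'd' @ 1: {3,4}
'c' @ 2: {5,6}
'a' @ 3: {7,8}
'c' @ 4: {1,2,9}  (accept∈set)
after full input: {1,2,9}  (accept=1 in)

Answer: ACCEPT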